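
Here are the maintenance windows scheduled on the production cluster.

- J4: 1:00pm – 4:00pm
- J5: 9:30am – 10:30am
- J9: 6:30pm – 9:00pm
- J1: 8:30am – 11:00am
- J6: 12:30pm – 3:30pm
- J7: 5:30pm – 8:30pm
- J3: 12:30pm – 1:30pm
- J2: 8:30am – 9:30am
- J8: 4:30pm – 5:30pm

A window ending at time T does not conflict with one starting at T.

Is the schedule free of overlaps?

Sorted by start: J1, J2, J5, J3, J6, J4, J8, J7, J9.
J2 starts before J1 ends → J1 and J2 overlap.
That's a conflict, so the schedule is not conflict-free.

No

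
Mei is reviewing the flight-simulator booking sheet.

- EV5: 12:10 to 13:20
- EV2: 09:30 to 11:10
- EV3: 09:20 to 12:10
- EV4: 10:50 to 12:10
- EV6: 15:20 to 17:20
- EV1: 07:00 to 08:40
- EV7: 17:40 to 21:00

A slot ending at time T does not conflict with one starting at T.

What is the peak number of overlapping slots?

Walk through starts and ends in time order (an end at T is processed before a start at T):
07:00 start EV1 → 1
08:40 end EV1 → 0
09:20 start EV3 → 1
09:30 start EV2 → 2
10:50 start EV4 → 3
11:10 end EV2 → 2
12:10 end EV3 → 1
12:10 end EV4 → 0
12:10 start EV5 → 1
13:20 end EV5 → 0
15:20 start EV6 → 1
17:20 end EV6 → 0
17:40 start EV7 → 1
21:00 end EV7 → 0
Peak is 3, at 10:50 (EV2, EV3, EV4).

3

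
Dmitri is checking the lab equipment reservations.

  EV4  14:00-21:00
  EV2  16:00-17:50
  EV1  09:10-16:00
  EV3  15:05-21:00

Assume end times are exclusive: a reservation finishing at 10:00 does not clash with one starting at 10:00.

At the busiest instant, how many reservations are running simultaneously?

Sort all start/end points and keep a running count:
09:10 start EV1 → 1
14:00 start EV4 → 2
15:05 start EV3 → 3
16:00 end EV1 → 2
16:00 start EV2 → 3
17:50 end EV2 → 2
21:00 end EV3 → 1
21:00 end EV4 → 0
Peak is 3, at 15:05 (EV1, EV3, EV4).

3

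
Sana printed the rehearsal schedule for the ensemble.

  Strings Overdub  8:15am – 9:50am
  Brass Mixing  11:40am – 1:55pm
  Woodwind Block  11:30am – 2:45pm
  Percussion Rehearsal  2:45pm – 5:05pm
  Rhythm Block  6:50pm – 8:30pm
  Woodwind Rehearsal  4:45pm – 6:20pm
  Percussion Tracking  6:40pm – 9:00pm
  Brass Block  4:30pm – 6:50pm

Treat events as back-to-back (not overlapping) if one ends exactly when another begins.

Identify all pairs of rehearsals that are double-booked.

Sorted by start: Strings Overdub, Woodwind Block, Brass Mixing, Percussion Rehearsal, Brass Block, Woodwind Rehearsal, Percussion Tracking, Rhythm Block.
Woodwind Block starts after Strings Overdub ends — done with Strings Overdub.
Brass Mixing starts before Woodwind Block ends → Woodwind Block and Brass Mixing overlap.
Percussion Rehearsal starts exactly when Woodwind Block ends (back-to-back, no overlap) — done with Woodwind Block.
Percussion Rehearsal starts after Brass Mixing ends — done with Brass Mixing.
Brass Block starts before Percussion Rehearsal ends → Percussion Rehearsal and Brass Block overlap.
Woodwind Rehearsal starts before Percussion Rehearsal ends → Percussion Rehearsal and Woodwind Rehearsal overlap.
Percussion Tracking starts after Percussion Rehearsal ends — done with Percussion Rehearsal.
Woodwind Rehearsal starts before Brass Block ends → Brass Block and Woodwind Rehearsal overlap.
Percussion Tracking starts before Brass Block ends → Brass Block and Percussion Tracking overlap.
Rhythm Block starts exactly when Brass Block ends (back-to-back, no overlap).
Percussion Tracking starts after Woodwind Rehearsal ends — done with Woodwind Rehearsal.
Rhythm Block starts before Percussion Tracking ends → Percussion Tracking and Rhythm Block overlap.

Brass Block & Percussion Rehearsal, Brass Block & Percussion Tracking, Brass Block & Woodwind Rehearsal, Brass Mixing & Woodwind Block, Percussion Rehearsal & Woodwind Rehearsal, Percussion Tracking & Rhythm Block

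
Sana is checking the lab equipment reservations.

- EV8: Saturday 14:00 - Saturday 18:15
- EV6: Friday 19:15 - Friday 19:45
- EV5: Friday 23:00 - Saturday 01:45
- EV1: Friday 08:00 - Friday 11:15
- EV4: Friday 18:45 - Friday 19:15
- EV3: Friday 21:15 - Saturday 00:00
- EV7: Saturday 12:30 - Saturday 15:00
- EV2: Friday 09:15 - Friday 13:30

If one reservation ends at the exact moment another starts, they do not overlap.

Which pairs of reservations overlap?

Sorted by start: EV1, EV2, EV4, EV6, EV3, EV5, EV7, EV8.
EV2 starts before EV1 ends → EV1 and EV2 overlap.
EV4 starts after EV1 ends — done with EV1.
EV4 starts after EV2 ends — done with EV2.
EV6 starts exactly when EV4 ends (back-to-back, no overlap) — done with EV4.
EV3 starts after EV6 ends — done with EV6.
EV5 starts before EV3 ends → EV3 and EV5 overlap.
EV7 starts after EV3 ends — done with EV3.
EV7 starts after EV5 ends — done with EV5.
EV8 starts before EV7 ends → EV7 and EV8 overlap.

EV1 & EV2, EV3 & EV5, EV7 & EV8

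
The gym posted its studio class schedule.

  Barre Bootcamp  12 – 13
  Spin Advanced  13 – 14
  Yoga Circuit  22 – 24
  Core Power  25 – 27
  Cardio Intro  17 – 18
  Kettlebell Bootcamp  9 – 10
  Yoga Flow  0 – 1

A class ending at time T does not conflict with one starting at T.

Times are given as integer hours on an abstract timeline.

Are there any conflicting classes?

No

Two intervals overlap when each starts before the other ends.
Sorted by start: Yoga Flow, Kettlebell Bootcamp, Barre Bootcamp, Spin Advanced, Cardio Intro, Yoga Circuit, Core Power.
Kettlebell Bootcamp starts after Yoga Flow ends, so nothing later overlaps Yoga Flow either.
Barre Bootcamp starts after Kettlebell Bootcamp ends, so nothing later overlaps Kettlebell Bootcamp either.
Spin Advanced starts exactly when Barre Bootcamp ends (back-to-back, no overlap), so nothing later overlaps Barre Bootcamp either.
Cardio Intro starts after Spin Advanced ends, so nothing later overlaps Spin Advanced either.
Yoga Circuit starts after Cardio Intro ends, so nothing later overlaps Cardio Intro either.
Core Power starts after Yoga Circuit ends.
Every pair is clear; the schedule has no overlaps.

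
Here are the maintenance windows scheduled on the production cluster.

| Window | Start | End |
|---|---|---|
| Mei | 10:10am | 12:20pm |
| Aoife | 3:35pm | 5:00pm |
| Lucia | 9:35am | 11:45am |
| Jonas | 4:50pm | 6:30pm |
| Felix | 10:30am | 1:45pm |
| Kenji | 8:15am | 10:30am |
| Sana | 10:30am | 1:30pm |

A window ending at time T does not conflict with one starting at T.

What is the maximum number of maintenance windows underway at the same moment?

4

Sort all start/end points and keep a running count:
8:15am start Kenji → 1
9:35am start Lucia → 2
10:10am start Mei → 3
10:30am end Kenji → 2
10:30am start Felix → 3
10:30am start Sana → 4
11:45am end Lucia → 3
12:20pm end Mei → 2
1:30pm end Sana → 1
1:45pm end Felix → 0
3:35pm start Aoife → 1
4:50pm start Jonas → 2
5:00pm end Aoife → 1
6:30pm end Jonas → 0
Peak is 4, at 10:30am (Felix, Lucia, Mei, Sana).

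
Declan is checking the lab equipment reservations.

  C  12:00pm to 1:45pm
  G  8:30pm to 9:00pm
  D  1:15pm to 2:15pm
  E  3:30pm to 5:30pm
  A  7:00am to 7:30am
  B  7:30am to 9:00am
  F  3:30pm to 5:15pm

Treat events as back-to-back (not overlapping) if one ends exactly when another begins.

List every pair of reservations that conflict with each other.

C & D, E & F

Sorted by start: A, B, C, D, E, F, G.
B starts exactly when A ends (back-to-back, no overlap), so nothing later overlaps A either.
C starts after B ends, so nothing later overlaps B either.
D starts before C ends → C and D overlap.
E starts after C ends, so nothing later overlaps C either.
E starts after D ends, so nothing later overlaps D either.
F starts before E ends → E and F overlap.
G starts after E ends.
G starts after F ends.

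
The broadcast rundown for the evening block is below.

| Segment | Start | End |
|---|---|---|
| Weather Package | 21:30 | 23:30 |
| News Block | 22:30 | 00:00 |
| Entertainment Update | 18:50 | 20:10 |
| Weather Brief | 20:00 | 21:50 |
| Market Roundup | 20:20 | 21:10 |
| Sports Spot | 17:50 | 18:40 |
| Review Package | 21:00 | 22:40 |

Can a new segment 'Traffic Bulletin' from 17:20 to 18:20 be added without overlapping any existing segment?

No — it overlaps Sports Spot

Sports Spot: starts 17:50 before Traffic Bulletin ends 18:20, and ends 18:40 after Traffic Bulletin starts 17:20 → overlap.
Entertainment Update: starts 18:50 at or after Traffic Bulletin ends 18:20 → clear.
Weather Brief: starts 20:00 at or after Traffic Bulletin ends 18:20 → clear.
Market Roundup: starts 20:20 at or after Traffic Bulletin ends 18:20 → clear.
Review Package: starts 21:00 at or after Traffic Bulletin ends 18:20 → clear.
Weather Package: starts 21:30 at or after Traffic Bulletin ends 18:20 → clear.
News Block: starts 22:30 at or after Traffic Bulletin ends 18:20 → clear.
Traffic Bulletin overlaps Sports Spot.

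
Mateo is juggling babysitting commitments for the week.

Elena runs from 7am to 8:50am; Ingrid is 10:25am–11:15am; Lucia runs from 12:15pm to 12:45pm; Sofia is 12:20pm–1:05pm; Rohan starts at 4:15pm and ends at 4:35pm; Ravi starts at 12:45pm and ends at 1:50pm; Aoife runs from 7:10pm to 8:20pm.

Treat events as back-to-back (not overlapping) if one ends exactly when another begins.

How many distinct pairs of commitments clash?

Check each pair: they overlap iff neither finishes before the other starts.
Sorted by start: Elena, Ingrid, Lucia, Sofia, Ravi, Rohan, Aoife.
Ingrid starts after Elena ends — done with Elena.
Lucia starts after Ingrid ends — done with Ingrid.
Sofia starts before Lucia ends → Lucia and Sofia overlap.
Ravi starts exactly when Lucia ends (back-to-back, no overlap) — done with Lucia.
Ravi starts before Sofia ends → Sofia and Ravi overlap.
Rohan starts after Sofia ends — done with Sofia.
Rohan starts after Ravi ends — done with Ravi.
Aoife starts after Rohan ends.
Overlapping pairs: Lucia & Sofia, Ravi & Sofia — 2 in total.

2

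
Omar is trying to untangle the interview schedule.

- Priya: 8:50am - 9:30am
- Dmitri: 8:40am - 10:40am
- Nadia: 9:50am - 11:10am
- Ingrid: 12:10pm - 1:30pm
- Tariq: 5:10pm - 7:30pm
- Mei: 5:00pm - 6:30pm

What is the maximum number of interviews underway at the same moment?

2

Sort all start/end points and keep a running count:
8:40am start Dmitri → 1
8:50am start Priya → 2
9:30am end Priya → 1
9:50am start Nadia → 2
10:40am end Dmitri → 1
11:10am end Nadia → 0
12:10pm start Ingrid → 1
1:30pm end Ingrid → 0
5:00pm start Mei → 1
5:10pm start Tariq → 2
6:30pm end Mei → 1
7:30pm end Tariq → 0
Peak is 2, at 8:50am (Dmitri, Priya).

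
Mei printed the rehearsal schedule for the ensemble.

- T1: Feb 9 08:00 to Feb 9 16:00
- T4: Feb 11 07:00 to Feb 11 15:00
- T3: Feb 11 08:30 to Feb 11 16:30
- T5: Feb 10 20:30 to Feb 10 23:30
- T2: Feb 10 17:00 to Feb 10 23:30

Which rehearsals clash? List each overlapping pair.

T2 & T5, T3 & T4

Sorted by start: T1, T2, T5, T4, T3.
T2 starts after T1 ends, so T1 has no further overlaps.
T5 starts before T2 ends → T2 and T5 overlap.
T4 starts after T2 ends, so T2 has no further overlaps.
T4 starts after T5 ends, so T5 has no further overlaps.
T3 starts before T4 ends → T4 and T3 overlap.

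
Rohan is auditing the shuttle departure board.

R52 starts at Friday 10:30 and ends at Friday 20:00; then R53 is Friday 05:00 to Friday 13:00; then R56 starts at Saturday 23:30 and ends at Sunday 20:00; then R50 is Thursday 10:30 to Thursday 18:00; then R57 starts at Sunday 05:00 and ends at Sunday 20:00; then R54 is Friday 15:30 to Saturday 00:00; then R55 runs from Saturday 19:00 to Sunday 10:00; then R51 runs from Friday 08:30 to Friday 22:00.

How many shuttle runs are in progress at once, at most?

Walk through starts and ends in time order (an end at T is processed before a start at T):
Thursday 10:30 start R50 → 1
Thursday 18:00 end R50 → 0
Friday 05:00 start R53 → 1
Friday 08:30 start R51 → 2
Friday 10:30 start R52 → 3
Friday 13:00 end R53 → 2
Friday 15:30 start R54 → 3
Friday 20:00 end R52 → 2
Friday 22:00 end R51 → 1
Saturday 00:00 end R54 → 0
Saturday 19:00 start R55 → 1
Saturday 23:30 start R56 → 2
Sunday 05:00 start R57 → 3
Sunday 10:00 end R55 → 2
Sunday 20:00 end R56 → 1
Sunday 20:00 end R57 → 0
Peak is 3, at Friday 10:30 (R51, R52, R53).

3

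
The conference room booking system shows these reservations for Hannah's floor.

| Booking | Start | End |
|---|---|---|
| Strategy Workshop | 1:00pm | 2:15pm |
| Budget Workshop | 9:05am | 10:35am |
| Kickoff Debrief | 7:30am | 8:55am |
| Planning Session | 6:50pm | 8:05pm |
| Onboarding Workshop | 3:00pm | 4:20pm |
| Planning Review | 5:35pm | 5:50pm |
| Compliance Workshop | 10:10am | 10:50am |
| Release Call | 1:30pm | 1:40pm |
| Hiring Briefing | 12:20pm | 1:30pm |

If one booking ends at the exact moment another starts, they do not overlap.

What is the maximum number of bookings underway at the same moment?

2

Sort all start/end points and keep a running count:
7:30am start Kickoff Debrief → 1
8:55am end Kickoff Debrief → 0
9:05am start Budget Workshop → 1
10:10am start Compliance Workshop → 2
10:35am end Budget Workshop → 1
10:50am end Compliance Workshop → 0
12:20pm start Hiring Briefing → 1
1:00pm start Strategy Workshop → 2
1:30pm end Hiring Briefing → 1
1:30pm start Release Call → 2
1:40pm end Release Call → 1
2:15pm end Strategy Workshop → 0
3:00pm start Onboarding Workshop → 1
4:20pm end Onboarding Workshop → 0
5:35pm start Planning Review → 1
5:50pm end Planning Review → 0
6:50pm start Planning Session → 1
8:05pm end Planning Session → 0
Peak is 2, at 10:10am (Budget Workshop, Compliance Workshop).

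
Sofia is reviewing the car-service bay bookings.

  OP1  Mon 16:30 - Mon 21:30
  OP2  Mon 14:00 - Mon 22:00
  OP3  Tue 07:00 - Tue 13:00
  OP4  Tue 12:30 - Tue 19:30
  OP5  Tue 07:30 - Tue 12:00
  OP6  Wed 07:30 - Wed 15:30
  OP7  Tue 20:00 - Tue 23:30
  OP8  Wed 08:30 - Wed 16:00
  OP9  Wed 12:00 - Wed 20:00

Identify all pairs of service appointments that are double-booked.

Sorted by start: OP2, OP1, OP3, OP5, OP4, OP7, OP6, OP8, OP9.
OP1 starts before OP2 ends → OP2 and OP1 overlap.
OP3 starts after OP2 ends, so OP2 has no further overlaps.
OP3 starts after OP1 ends, so OP1 has no further overlaps.
OP5 starts before OP3 ends → OP3 and OP5 overlap.
OP4 starts before OP3 ends → OP3 and OP4 overlap.
OP7 starts after OP3 ends, so OP3 has no further overlaps.
OP4 starts after OP5 ends, so OP5 has no further overlaps.
OP7 starts after OP4 ends, so OP4 has no further overlaps.
OP6 starts after OP7 ends, so OP7 has no further overlaps.
OP8 starts before OP6 ends → OP6 and OP8 overlap.
OP9 starts before OP6 ends → OP6 and OP9 overlap.
OP9 starts before OP8 ends → OP8 and OP9 overlap.

OP1 & OP2, OP3 & OP4, OP3 & OP5, OP6 & OP8, OP6 & OP9, OP8 & OP9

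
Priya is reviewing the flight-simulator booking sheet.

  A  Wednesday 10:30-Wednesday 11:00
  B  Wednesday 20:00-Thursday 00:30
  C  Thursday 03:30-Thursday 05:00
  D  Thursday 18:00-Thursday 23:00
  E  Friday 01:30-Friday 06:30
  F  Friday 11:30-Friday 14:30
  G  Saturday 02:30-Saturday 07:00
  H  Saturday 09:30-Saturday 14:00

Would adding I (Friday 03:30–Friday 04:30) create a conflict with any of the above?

A: ends Wednesday 11:00 at or before I starts Friday 03:30 → clear.
B: ends Thursday 00:30 at or before I starts Friday 03:30 → clear.
C: ends Thursday 05:00 at or before I starts Friday 03:30 → clear.
D: ends Thursday 23:00 at or before I starts Friday 03:30 → clear.
E: starts Friday 01:30 before I ends Friday 04:30, and ends Friday 06:30 after I starts Friday 03:30 → overlap.
F: starts Friday 11:30 at or after I ends Friday 04:30 → clear.
G: starts Saturday 02:30 at or after I ends Friday 04:30 → clear.
H: starts Saturday 09:30 at or after I ends Friday 04:30 → clear.
I overlaps E.

Yes — it overlaps E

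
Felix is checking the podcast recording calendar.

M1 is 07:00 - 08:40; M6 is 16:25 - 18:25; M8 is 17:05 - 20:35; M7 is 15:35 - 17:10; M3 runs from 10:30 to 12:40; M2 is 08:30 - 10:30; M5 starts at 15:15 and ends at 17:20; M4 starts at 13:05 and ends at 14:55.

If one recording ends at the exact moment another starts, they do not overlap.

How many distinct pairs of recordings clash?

Sorted by start: M1, M2, M3, M4, M5, M7, M6, M8.
M2 starts before M1 ends → M1 and M2 overlap.
M3 starts after M1 ends — done with M1.
M3 starts exactly when M2 ends (back-to-back, no overlap) — done with M2.
M4 starts after M3 ends — done with M3.
M5 starts after M4 ends — done with M4.
M7 starts before M5 ends → M5 and M7 overlap.
M6 starts before M5 ends → M5 and M6 overlap.
M8 starts before M5 ends → M5 and M8 overlap.
M6 starts before M7 ends → M7 and M6 overlap.
M8 starts before M7 ends → M7 and M8 overlap.
M8 starts before M6 ends → M6 and M8 overlap.
Overlapping pairs: M1 & M2, M5 & M6, M5 & M7, M5 & M8, M6 & M7, M6 & M8, M7 & M8 — 7 in total.

7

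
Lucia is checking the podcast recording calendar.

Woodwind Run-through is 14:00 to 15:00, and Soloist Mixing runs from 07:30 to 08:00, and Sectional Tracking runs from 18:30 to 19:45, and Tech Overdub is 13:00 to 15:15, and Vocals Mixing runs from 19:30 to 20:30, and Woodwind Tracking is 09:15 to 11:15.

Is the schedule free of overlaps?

Sorted by start: Soloist Mixing, Woodwind Tracking, Tech Overdub, Woodwind Run-through, Sectional Tracking, Vocals Mixing.
Woodwind Tracking starts after Soloist Mixing ends; Soloist Mixing is clear from here.
Tech Overdub starts after Woodwind Tracking ends; Woodwind Tracking is clear from here.
Woodwind Run-through starts before Tech Overdub ends → Tech Overdub and Woodwind Run-through overlap.
That's a conflict, so the schedule is not conflict-free.

No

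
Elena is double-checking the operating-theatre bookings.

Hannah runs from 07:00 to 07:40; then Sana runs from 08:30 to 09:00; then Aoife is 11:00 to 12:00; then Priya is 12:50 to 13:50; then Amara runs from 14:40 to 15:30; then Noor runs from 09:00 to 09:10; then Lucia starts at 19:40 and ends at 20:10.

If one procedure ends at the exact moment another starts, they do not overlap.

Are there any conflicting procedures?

No

Sorted by start: Hannah, Sana, Noor, Aoife, Priya, Amara, Lucia.
Sana starts after Hannah ends; Hannah is clear from here.
Noor starts exactly when Sana ends (back-to-back, no overlap); Sana is clear from here.
Aoife starts after Noor ends; Noor is clear from here.
Priya starts after Aoife ends; Aoife is clear from here.
Amara starts after Priya ends; Priya is clear from here.
Lucia starts after Amara ends.
Every pair is clear; the schedule has no overlaps.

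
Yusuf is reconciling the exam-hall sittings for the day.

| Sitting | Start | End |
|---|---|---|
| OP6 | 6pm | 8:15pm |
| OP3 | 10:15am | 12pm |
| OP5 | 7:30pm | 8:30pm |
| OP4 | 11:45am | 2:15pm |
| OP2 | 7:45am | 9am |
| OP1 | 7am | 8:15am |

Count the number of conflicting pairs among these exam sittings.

Sorted by start: OP1, OP2, OP3, OP4, OP6, OP5.
OP2 starts before OP1 ends → OP1 and OP2 overlap.
OP3 starts after OP1 ends, so OP1 has no further overlaps.
OP3 starts after OP2 ends, so OP2 has no further overlaps.
OP4 starts before OP3 ends → OP3 and OP4 overlap.
OP6 starts after OP3 ends, so OP3 has no further overlaps.
OP6 starts after OP4 ends, so OP4 has no further overlaps.
OP5 starts before OP6 ends → OP6 and OP5 overlap.
Overlapping pairs: OP1 & OP2, OP3 & OP4, OP5 & OP6 — 3 in total.

3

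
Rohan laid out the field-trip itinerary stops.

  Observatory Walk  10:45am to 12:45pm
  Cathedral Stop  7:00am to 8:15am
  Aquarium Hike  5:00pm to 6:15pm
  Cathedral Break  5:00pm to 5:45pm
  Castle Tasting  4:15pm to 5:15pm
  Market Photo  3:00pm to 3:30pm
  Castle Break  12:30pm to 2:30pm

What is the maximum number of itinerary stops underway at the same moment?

3

Walk through starts and ends in time order (an end at T is processed before a start at T):
7:00am start Cathedral Stop → 1
8:15am end Cathedral Stop → 0
10:45am start Observatory Walk → 1
12:30pm start Castle Break → 2
12:45pm end Observatory Walk → 1
2:30pm end Castle Break → 0
3:00pm start Market Photo → 1
3:30pm end Market Photo → 0
4:15pm start Castle Tasting → 1
5:00pm start Aquarium Hike → 2
5:00pm start Cathedral Break → 3
5:15pm end Castle Tasting → 2
5:45pm end Cathedral Break → 1
6:15pm end Aquarium Hike → 0
Peak is 3, at 5:00pm (Aquarium Hike, Castle Tasting, Cathedral Break).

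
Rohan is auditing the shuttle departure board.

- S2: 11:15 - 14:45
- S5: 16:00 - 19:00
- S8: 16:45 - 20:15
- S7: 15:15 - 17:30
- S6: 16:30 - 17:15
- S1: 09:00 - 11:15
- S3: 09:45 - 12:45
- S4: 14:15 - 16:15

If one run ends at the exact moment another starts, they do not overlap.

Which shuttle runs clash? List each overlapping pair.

S1 & S3, S2 & S3, S2 & S4, S4 & S5, S4 & S7, S5 & S6, S5 & S7, S5 & S8, S6 & S7, S6 & S8, S7 & S8

Sorted by start: S1, S3, S2, S4, S7, S5, S6, S8.
S3 starts before S1 ends → S1 and S3 overlap.
S2 starts exactly when S1 ends (back-to-back, no overlap), so S1 has no further overlaps.
S2 starts before S3 ends → S3 and S2 overlap.
S4 starts after S3 ends, so S3 has no further overlaps.
S4 starts before S2 ends → S2 and S4 overlap.
S7 starts after S2 ends, so S2 has no further overlaps.
S7 starts before S4 ends → S4 and S7 overlap.
S5 starts before S4 ends → S4 and S5 overlap.
S6 starts after S4 ends, so S4 has no further overlaps.
S5 starts before S7 ends → S7 and S5 overlap.
S6 starts before S7 ends → S7 and S6 overlap.
S8 starts before S7 ends → S7 and S8 overlap.
S6 starts before S5 ends → S5 and S6 overlap.
S8 starts before S5 ends → S5 and S8 overlap.
S8 starts before S6 ends → S6 and S8 overlap.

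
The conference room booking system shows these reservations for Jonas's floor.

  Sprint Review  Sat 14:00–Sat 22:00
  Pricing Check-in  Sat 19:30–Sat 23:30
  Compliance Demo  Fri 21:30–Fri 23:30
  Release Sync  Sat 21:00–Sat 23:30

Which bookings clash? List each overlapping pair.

Sorted by start: Compliance Demo, Sprint Review, Pricing Check-in, Release Sync.
Sprint Review starts after Compliance Demo ends; Compliance Demo is clear from here.
Pricing Check-in starts before Sprint Review ends → Sprint Review and Pricing Check-in overlap.
Release Sync starts before Sprint Review ends → Sprint Review and Release Sync overlap.
Release Sync starts before Pricing Check-in ends → Pricing Check-in and Release Sync overlap.

Pricing Check-in & Release Sync, Pricing Check-in & Sprint Review, Release Sync & Sprint Review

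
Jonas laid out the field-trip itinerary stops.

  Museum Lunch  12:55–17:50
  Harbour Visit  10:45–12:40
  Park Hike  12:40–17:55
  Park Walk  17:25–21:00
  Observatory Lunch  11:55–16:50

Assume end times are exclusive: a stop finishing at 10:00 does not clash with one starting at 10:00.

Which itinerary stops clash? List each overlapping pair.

Harbour Visit & Observatory Lunch, Museum Lunch & Observatory Lunch, Museum Lunch & Park Hike, Museum Lunch & Park Walk, Observatory Lunch & Park Hike, Park Hike & Park Walk

Sorted by start: Harbour Visit, Observatory Lunch, Park Hike, Museum Lunch, Park Walk.
Observatory Lunch starts before Harbour Visit ends → Harbour Visit and Observatory Lunch overlap.
Park Hike starts exactly when Harbour Visit ends (back-to-back, no overlap); Harbour Visit is clear from here.
Park Hike starts before Observatory Lunch ends → Observatory Lunch and Park Hike overlap.
Museum Lunch starts before Observatory Lunch ends → Observatory Lunch and Museum Lunch overlap.
Park Walk starts after Observatory Lunch ends.
Museum Lunch starts before Park Hike ends → Park Hike and Museum Lunch overlap.
Park Walk starts before Park Hike ends → Park Hike and Park Walk overlap.
Park Walk starts before Museum Lunch ends → Museum Lunch and Park Walk overlap.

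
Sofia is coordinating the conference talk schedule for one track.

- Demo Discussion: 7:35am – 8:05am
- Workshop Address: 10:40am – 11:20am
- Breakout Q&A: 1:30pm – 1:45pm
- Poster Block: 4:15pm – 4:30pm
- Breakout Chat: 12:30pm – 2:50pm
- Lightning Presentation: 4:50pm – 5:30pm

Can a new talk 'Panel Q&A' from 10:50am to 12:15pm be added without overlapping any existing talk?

No — it overlaps Workshop Address

Demo Discussion: ends 8:05am at or before Panel Q&A starts 10:50am → clear.
Workshop Address: starts 10:40am before Panel Q&A ends 12:15pm, and ends 11:20am after Panel Q&A starts 10:50am → overlap.
Breakout Chat: starts 12:30pm at or after Panel Q&A ends 12:15pm → clear.
Breakout Q&A: starts 1:30pm at or after Panel Q&A ends 12:15pm → clear.
Poster Block: starts 4:15pm at or after Panel Q&A ends 12:15pm → clear.
Lightning Presentation: starts 4:50pm at or after Panel Q&A ends 12:15pm → clear.
Panel Q&A overlaps Workshop Address.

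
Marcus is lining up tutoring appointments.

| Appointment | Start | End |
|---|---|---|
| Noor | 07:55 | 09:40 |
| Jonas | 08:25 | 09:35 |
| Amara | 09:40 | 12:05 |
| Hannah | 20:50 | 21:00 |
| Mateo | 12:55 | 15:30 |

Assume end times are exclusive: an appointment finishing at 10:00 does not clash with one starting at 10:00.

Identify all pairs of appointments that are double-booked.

Jonas & Noor

Sorted by start: Noor, Jonas, Amara, Mateo, Hannah.
Jonas starts before Noor ends → Noor and Jonas overlap.
Amara starts exactly when Noor ends (back-to-back, no overlap) — done with Noor.
Amara starts after Jonas ends — done with Jonas.
Mateo starts after Amara ends — done with Amara.
Hannah starts after Mateo ends.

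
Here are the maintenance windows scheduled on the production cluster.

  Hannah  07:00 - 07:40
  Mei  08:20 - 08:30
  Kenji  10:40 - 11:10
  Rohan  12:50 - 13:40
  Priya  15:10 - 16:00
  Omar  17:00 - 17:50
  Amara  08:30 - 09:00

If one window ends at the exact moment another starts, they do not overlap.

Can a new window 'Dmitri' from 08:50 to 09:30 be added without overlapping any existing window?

No — it overlaps Amara

Hannah: ends 07:40 at or before Dmitri starts 08:50 → clear.
Mei: ends 08:30 at or before Dmitri starts 08:50 → clear.
Amara: starts 08:30 before Dmitri ends 09:30, and ends 09:00 after Dmitri starts 08:50 → overlap.
Kenji: starts 10:40 at or after Dmitri ends 09:30 → clear.
Rohan: starts 12:50 at or after Dmitri ends 09:30 → clear.
Priya: starts 15:10 at or after Dmitri ends 09:30 → clear.
Omar: starts 17:00 at or after Dmitri ends 09:30 → clear.
Dmitri overlaps Amara.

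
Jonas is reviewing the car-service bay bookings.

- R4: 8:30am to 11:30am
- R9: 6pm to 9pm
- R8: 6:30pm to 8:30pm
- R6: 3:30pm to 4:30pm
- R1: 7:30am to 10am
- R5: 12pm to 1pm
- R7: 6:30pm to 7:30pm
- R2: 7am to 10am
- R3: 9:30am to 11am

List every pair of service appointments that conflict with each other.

R1 & R2, R1 & R3, R1 & R4, R2 & R3, R2 & R4, R3 & R4, R7 & R8, R7 & R9, R8 & R9

Two intervals overlap when each starts before the other ends.
Sorted by start: R2, R1, R4, R3, R5, R6, R9, R7, R8.
R1 starts before R2 ends → R2 and R1 overlap.
R4 starts before R2 ends → R2 and R4 overlap.
R3 starts before R2 ends → R2 and R3 overlap.
R5 starts after R2 ends, so nothing later overlaps R2 either.
R4 starts before R1 ends → R1 and R4 overlap.
R3 starts before R1 ends → R1 and R3 overlap.
R5 starts after R1 ends, so nothing later overlaps R1 either.
R3 starts before R4 ends → R4 and R3 overlap.
R5 starts after R4 ends, so nothing later overlaps R4 either.
R5 starts after R3 ends, so nothing later overlaps R3 either.
R6 starts after R5 ends, so nothing later overlaps R5 either.
R9 starts after R6 ends, so nothing later overlaps R6 either.
R7 starts before R9 ends → R9 and R7 overlap.
R8 starts before R9 ends → R9 and R8 overlap.
R8 starts before R7 ends → R7 and R8 overlap.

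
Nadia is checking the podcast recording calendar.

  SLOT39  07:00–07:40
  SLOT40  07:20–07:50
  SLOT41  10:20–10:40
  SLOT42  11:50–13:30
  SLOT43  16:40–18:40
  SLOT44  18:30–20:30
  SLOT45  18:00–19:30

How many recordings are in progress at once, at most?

3

Sweep the timeline, counting +1 at each start and −1 at each end (ends before starts at a tie):
07:00 start SLOT39 → 1
07:20 start SLOT40 → 2
07:40 end SLOT39 → 1
07:50 end SLOT40 → 0
10:20 start SLOT41 → 1
10:40 end SLOT41 → 0
11:50 start SLOT42 → 1
13:30 end SLOT42 → 0
16:40 start SLOT43 → 1
18:00 start SLOT45 → 2
18:30 start SLOT44 → 3
18:40 end SLOT43 → 2
19:30 end SLOT45 → 1
20:30 end SLOT44 → 0
Peak is 3, at 18:30 (SLOT43, SLOT44, SLOT45).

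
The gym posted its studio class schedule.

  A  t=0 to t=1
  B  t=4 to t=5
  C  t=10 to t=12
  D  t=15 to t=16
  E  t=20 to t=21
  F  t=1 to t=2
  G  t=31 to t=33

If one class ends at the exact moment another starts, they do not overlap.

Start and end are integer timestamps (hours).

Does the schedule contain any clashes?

Two intervals overlap when each starts before the other ends.
Sorted by start: A, F, B, C, D, E, G.
F starts exactly when A ends (back-to-back, no overlap), so A has no further overlaps.
B starts after F ends, so F has no further overlaps.
C starts after B ends, so B has no further overlaps.
D starts after C ends, so C has no further overlaps.
E starts after D ends, so D has no further overlaps.
G starts after E ends.
Every pair is clear; the schedule has no overlaps.

No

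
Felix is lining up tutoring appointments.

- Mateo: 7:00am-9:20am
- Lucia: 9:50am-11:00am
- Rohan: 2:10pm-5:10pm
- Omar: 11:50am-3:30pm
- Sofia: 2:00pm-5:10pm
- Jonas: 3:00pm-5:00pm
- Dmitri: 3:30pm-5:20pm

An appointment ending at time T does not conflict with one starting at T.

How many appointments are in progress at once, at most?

Sort all start/end points and keep a running count:
7:00am start Mateo → 1
9:20am end Mateo → 0
9:50am start Lucia → 1
11:00am end Lucia → 0
11:50am start Omar → 1
2:00pm start Sofia → 2
2:10pm start Rohan → 3
3:00pm start Jonas → 4
3:30pm end Omar → 3
3:30pm start Dmitri → 4
5:00pm end Jonas → 3
5:10pm end Rohan → 2
5:10pm end Sofia → 1
5:20pm end Dmitri → 0
Peak is 4, at 3:00pm (Jonas, Omar, Rohan, Sofia).

4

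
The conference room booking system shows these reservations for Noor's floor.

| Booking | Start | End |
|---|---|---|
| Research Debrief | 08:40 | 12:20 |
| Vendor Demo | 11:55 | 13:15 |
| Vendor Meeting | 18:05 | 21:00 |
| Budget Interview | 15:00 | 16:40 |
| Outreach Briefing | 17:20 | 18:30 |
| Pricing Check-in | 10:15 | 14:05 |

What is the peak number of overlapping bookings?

3

Sort all start/end points and keep a running count:
08:40 start Research Debrief → 1
10:15 start Pricing Check-in → 2
11:55 start Vendor Demo → 3
12:20 end Research Debrief → 2
13:15 end Vendor Demo → 1
14:05 end Pricing Check-in → 0
15:00 start Budget Interview → 1
16:40 end Budget Interview → 0
17:20 start Outreach Briefing → 1
18:05 start Vendor Meeting → 2
18:30 end Outreach Briefing → 1
21:00 end Vendor Meeting → 0
Peak is 3, at 11:55 (Pricing Check-in, Research Debrief, Vendor Demo).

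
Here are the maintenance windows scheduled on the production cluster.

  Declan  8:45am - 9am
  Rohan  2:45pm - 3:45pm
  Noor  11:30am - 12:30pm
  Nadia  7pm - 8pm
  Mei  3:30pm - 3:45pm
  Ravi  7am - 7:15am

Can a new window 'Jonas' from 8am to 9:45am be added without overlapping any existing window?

Ravi: ends 7:15am at or before Jonas starts 8am → clear.
Declan: starts 8:45am before Jonas ends 9:45am, and ends 9am after Jonas starts 8am → overlap.
Noor: starts 11:30am at or after Jonas ends 9:45am → clear.
Rohan: starts 2:45pm at or after Jonas ends 9:45am → clear.
Mei: starts 3:30pm at or after Jonas ends 9:45am → clear.
Nadia: starts 7pm at or after Jonas ends 9:45am → clear.
Jonas overlaps Declan.

No — it overlaps Declan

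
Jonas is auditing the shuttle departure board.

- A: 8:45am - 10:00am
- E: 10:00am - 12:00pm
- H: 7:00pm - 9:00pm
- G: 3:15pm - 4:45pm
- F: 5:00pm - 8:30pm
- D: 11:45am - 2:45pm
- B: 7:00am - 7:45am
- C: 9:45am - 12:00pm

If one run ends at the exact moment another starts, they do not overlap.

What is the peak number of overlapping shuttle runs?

3

Sweep the timeline, counting +1 at each start and −1 at each end (ends before starts at a tie):
7:00am start B → 1
7:45am end B → 0
8:45am start A → 1
9:45am start C → 2
10:00am end A → 1
10:00am start E → 2
11:45am start D → 3
12:00pm end C → 2
12:00pm end E → 1
2:45pm end D → 0
3:15pm start G → 1
4:45pm end G → 0
5:00pm start F → 1
7:00pm start H → 2
8:30pm end F → 1
9:00pm end H → 0
Peak is 3, at 11:45am (C, D, E).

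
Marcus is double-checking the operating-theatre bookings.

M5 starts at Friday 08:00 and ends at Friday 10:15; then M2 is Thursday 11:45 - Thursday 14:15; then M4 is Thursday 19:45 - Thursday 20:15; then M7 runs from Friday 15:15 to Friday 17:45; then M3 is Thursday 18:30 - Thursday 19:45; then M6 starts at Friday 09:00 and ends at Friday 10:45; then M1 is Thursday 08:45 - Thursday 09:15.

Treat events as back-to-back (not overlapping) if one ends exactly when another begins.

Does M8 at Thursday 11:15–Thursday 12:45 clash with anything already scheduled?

M1: ends Thursday 09:15 at or before M8 starts Thursday 11:15 → clear.
M2: starts Thursday 11:45 before M8 ends Thursday 12:45, and ends Thursday 14:15 after M8 starts Thursday 11:15 → overlap.
M3: starts Thursday 18:30 at or after M8 ends Thursday 12:45 → clear.
M4: starts Thursday 19:45 at or after M8 ends Thursday 12:45 → clear.
M5: starts Friday 08:00 at or after M8 ends Thursday 12:45 → clear.
M6: starts Friday 09:00 at or after M8 ends Thursday 12:45 → clear.
M7: starts Friday 15:15 at or after M8 ends Thursday 12:45 → clear.
M8 overlaps M2.

Yes — it overlaps M2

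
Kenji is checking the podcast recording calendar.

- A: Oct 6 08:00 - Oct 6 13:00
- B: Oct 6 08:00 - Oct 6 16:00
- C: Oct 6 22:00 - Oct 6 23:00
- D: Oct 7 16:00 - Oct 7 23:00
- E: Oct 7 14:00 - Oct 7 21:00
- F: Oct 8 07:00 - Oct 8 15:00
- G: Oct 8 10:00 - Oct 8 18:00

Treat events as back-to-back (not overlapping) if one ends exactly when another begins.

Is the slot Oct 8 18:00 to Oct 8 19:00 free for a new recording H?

Yes — the slot is free

A: ends Oct 6 13:00 at or before H starts Oct 8 18:00 → clear.
B: ends Oct 6 16:00 at or before H starts Oct 8 18:00 → clear.
C: ends Oct 6 23:00 at or before H starts Oct 8 18:00 → clear.
E: ends Oct 7 21:00 at or before H starts Oct 8 18:00 → clear.
D: ends Oct 7 23:00 at or before H starts Oct 8 18:00 → clear.
F: ends Oct 8 15:00 at or before H starts Oct 8 18:00 → clear.
G: ends Oct 8 18:00 at or before H starts Oct 8 18:00 → clear.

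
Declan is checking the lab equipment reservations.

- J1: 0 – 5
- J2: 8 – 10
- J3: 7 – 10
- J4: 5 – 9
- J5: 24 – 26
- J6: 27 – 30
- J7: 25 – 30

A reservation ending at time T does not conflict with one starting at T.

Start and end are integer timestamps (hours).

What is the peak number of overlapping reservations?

3

Sort all start/end points and keep a running count:
0 start J1 → 1
5 end J1 → 0
5 start J4 → 1
7 start J3 → 2
8 start J2 → 3
9 end J4 → 2
10 end J2 → 1
10 end J3 → 0
24 start J5 → 1
25 start J7 → 2
26 end J5 → 1
27 start J6 → 2
30 end J6 → 1
30 end J7 → 0
Peak is 3, at 8 (J2, J3, J4).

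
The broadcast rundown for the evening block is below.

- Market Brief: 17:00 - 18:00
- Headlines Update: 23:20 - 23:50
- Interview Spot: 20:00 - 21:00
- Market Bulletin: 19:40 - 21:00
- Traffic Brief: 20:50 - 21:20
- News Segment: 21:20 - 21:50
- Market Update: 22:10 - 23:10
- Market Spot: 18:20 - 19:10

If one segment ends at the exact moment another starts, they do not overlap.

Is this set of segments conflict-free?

No

Sorted by start: Market Brief, Market Spot, Market Bulletin, Interview Spot, Traffic Brief, News Segment, Market Update, Headlines Update.
Market Spot starts after Market Brief ends, so nothing later overlaps Market Brief either.
Market Bulletin starts after Market Spot ends, so nothing later overlaps Market Spot either.
Interview Spot starts before Market Bulletin ends → Market Bulletin and Interview Spot overlap.
That's a conflict, so the schedule is not conflict-free.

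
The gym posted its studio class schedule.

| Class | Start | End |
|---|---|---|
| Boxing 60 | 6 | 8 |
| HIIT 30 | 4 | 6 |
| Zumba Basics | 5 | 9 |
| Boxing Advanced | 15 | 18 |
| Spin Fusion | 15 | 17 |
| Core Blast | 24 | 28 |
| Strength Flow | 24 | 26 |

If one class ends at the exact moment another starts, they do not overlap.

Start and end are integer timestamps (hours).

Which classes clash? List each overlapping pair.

Boxing 60 & Zumba Basics, Boxing Advanced & Spin Fusion, Core Blast & Strength Flow, HIIT 30 & Zumba Basics

Sorted by start: HIIT 30, Zumba Basics, Boxing 60, Boxing Advanced, Spin Fusion, Core Blast, Strength Flow.
Zumba Basics starts before HIIT 30 ends → HIIT 30 and Zumba Basics overlap.
Boxing 60 starts exactly when HIIT 30 ends (back-to-back, no overlap) — done with HIIT 30.
Boxing 60 starts before Zumba Basics ends → Zumba Basics and Boxing 60 overlap.
Boxing Advanced starts after Zumba Basics ends — done with Zumba Basics.
Boxing Advanced starts after Boxing 60 ends — done with Boxing 60.
Spin Fusion starts before Boxing Advanced ends → Boxing Advanced and Spin Fusion overlap.
Core Blast starts after Boxing Advanced ends — done with Boxing Advanced.
Core Blast starts after Spin Fusion ends — done with Spin Fusion.
Strength Flow starts before Core Blast ends → Core Blast and Strength Flow overlap.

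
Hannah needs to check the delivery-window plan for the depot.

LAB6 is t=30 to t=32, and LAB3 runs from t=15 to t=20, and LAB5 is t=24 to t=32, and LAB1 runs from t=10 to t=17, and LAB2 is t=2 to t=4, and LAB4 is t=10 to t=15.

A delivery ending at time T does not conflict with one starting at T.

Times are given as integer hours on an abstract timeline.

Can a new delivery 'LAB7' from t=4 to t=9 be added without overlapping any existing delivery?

LAB2: ends t=4 at or before LAB7 starts t=4 → clear.
LAB1: starts t=10 at or after LAB7 ends t=9 → clear.
LAB4: starts t=10 at or after LAB7 ends t=9 → clear.
LAB3: starts t=15 at or after LAB7 ends t=9 → clear.
LAB5: starts t=24 at or after LAB7 ends t=9 → clear.
LAB6: starts t=30 at or after LAB7 ends t=9 → clear.

Yes — the slot is free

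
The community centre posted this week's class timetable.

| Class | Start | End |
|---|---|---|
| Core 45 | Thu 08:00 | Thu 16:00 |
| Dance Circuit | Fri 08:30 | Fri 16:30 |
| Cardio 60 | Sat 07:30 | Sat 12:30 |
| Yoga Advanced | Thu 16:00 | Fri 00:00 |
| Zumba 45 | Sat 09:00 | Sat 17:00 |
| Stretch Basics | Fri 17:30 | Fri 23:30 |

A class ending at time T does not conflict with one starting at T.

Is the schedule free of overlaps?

No

Sorted by start: Core 45, Yoga Advanced, Dance Circuit, Stretch Basics, Cardio 60, Zumba 45.
Yoga Advanced starts exactly when Core 45 ends (back-to-back, no overlap); Core 45 is clear from here.
Dance Circuit starts after Yoga Advanced ends; Yoga Advanced is clear from here.
Stretch Basics starts after Dance Circuit ends; Dance Circuit is clear from here.
Cardio 60 starts after Stretch Basics ends; Stretch Basics is clear from here.
Zumba 45 starts before Cardio 60 ends → Cardio 60 and Zumba 45 overlap.
That's a conflict, so the schedule is not conflict-free.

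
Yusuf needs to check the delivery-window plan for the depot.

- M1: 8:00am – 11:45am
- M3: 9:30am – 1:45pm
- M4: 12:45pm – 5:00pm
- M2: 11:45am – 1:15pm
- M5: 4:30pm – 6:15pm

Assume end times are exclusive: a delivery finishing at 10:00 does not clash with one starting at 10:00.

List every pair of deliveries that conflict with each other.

Two intervals overlap when each starts before the other ends.
Sorted by start: M1, M3, M2, M4, M5.
M3 starts before M1 ends → M1 and M3 overlap.
M2 starts exactly when M1 ends (back-to-back, no overlap) — done with M1.
M2 starts before M3 ends → M3 and M2 overlap.
M4 starts before M3 ends → M3 and M4 overlap.
M5 starts after M3 ends.
M4 starts before M2 ends → M2 and M4 overlap.
M5 starts after M2 ends.
M5 starts before M4 ends → M4 and M5 overlap.

M1 & M3, M2 & M3, M2 & M4, M3 & M4, M4 & M5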